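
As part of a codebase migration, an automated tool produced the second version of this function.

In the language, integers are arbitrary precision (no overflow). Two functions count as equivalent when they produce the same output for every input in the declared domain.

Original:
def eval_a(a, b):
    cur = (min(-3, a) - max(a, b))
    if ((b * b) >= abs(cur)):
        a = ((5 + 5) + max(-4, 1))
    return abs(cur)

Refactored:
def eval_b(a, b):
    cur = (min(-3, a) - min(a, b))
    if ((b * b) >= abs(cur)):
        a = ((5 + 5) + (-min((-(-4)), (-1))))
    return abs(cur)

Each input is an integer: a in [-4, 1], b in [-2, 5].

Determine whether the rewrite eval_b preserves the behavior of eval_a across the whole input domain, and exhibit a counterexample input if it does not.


Take a=-4, b=-2.
eval_a: cur becomes -2; next ((b * b) >= abs(cur)) evaluates to true; next a becomes 11; next final value 2
eval_b: cur becomes 0; next ((b * b) >= abs(cur)) evaluates to true; next a becomes 11; next final value 0
2 and 0 differ, so these are not the same function on this domain.
verdict: not equivalent; witness: a=-4, b=-2


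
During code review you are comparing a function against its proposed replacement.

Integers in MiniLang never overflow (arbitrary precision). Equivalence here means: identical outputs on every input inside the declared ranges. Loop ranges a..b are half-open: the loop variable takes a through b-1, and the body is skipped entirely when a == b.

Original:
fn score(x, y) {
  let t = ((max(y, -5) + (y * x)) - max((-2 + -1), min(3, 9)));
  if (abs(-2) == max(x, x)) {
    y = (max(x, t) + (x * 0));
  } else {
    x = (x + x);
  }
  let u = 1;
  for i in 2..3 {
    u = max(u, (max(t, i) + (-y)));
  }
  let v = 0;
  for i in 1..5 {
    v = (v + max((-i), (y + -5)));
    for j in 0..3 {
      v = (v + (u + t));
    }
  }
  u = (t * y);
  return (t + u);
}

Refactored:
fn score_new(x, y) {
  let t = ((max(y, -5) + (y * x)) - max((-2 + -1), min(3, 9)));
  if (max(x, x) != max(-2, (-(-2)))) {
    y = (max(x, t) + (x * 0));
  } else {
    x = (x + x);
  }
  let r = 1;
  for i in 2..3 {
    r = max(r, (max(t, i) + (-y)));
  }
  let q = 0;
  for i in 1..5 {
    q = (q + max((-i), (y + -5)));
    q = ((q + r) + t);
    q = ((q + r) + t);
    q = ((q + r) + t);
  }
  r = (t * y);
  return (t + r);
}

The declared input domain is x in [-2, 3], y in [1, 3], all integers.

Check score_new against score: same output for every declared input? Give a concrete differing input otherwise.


On input x=-2, y=1, score returns -8 while score_new returns 4.
verdict: not equivalent; witness: x=-2, y=1


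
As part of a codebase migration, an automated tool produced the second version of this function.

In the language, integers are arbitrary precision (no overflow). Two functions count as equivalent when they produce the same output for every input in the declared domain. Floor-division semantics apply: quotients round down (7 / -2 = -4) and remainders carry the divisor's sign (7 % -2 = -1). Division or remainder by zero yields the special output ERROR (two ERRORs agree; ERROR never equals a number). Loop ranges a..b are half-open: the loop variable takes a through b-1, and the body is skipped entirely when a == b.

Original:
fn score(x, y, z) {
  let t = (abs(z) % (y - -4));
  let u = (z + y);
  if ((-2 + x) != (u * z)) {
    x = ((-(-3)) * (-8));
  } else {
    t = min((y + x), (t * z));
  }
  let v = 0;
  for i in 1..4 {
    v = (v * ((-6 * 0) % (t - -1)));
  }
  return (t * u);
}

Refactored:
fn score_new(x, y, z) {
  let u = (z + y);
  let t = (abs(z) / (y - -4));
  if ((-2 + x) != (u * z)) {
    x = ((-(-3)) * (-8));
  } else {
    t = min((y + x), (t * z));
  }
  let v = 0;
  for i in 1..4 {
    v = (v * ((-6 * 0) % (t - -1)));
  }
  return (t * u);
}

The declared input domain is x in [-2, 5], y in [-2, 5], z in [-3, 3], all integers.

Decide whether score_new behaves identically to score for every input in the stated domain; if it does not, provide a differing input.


Not equivalent: x=-2, y=-2, z=-2 separates them (0 vs -4).
score: t := 0 | u := -4 | ((-2 + x) != (u * z)): true | x := -24 | v := 0 | iter i=1: | v := 0 | iter i=2: | v := 0 | iter i=3: | v := 0 | result 0
score_new: u := -4 | t := 1 | ((-2 + x) != (u * z)): true | x := -24 | v := 0 | iter i=1: | v := 0 | iter i=2: | v := 0 | iter i=3: | v := 0 | result -4
verdict: not equivalent; witness: x=-2, y=-2, z=-2


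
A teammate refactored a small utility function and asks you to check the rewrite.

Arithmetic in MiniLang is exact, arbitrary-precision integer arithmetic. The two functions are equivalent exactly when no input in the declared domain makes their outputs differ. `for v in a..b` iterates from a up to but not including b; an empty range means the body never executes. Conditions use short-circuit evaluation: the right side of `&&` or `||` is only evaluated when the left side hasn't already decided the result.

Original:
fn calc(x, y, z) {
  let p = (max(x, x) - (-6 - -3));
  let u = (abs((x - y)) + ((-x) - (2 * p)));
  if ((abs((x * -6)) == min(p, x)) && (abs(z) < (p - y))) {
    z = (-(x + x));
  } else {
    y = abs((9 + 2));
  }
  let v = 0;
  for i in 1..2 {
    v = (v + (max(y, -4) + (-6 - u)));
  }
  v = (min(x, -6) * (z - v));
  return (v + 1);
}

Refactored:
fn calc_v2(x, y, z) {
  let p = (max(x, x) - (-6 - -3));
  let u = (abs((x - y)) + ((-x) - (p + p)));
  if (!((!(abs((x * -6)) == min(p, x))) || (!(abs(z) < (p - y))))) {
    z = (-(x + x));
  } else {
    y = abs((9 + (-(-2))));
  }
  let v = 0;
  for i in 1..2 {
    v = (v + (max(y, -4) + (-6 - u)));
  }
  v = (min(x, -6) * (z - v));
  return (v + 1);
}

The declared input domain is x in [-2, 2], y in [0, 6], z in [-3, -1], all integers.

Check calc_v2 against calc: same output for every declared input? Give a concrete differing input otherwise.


Comparing the listings, the differences include: constant usage differs; also arithmetic usage differs; also boolean connective usage differs.
Spot check at x=-2, y=0, z=-2 — calc: p becomes 1; next u becomes 2; next ((abs((x * -6)) == min(p, x)) && (abs(z) < (p - y))) evaluates to false; next y becomes 11; next v becomes 0; next at i=1:; next v becomes 3; next v becomes 30; next final value 31. calc_v2: p becomes 1; next u becomes 2; next (!((!(abs((x * -6)) == min(p, x))) || (!(abs(z) < (p - y))))) evaluates to false; next y becomes 11; next v becomes 0; next at i=1:; next v becomes 3; next v becomes 30; next final value 31. Both give 31.
Checked all 105 inputs in the declared domain: the outputs agree on every one.
verdict: equivalent


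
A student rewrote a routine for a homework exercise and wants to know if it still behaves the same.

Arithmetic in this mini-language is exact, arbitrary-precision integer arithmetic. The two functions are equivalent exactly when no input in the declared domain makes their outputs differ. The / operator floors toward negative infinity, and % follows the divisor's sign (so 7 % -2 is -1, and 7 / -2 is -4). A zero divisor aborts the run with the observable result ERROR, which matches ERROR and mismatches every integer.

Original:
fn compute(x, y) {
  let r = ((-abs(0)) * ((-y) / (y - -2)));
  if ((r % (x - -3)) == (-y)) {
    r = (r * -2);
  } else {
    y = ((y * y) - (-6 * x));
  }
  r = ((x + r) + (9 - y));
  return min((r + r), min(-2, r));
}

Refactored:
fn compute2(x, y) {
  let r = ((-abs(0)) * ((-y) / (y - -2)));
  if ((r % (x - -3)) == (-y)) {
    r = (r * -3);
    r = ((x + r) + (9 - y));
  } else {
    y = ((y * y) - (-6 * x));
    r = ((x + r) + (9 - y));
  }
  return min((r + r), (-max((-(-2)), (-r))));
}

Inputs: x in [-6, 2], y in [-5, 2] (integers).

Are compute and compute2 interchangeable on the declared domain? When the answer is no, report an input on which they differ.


Equivalent. Although `-2` became `-3`, no input in the stated domain can expose it.
Every one of the 72 inputs gives matching results.
Tracing x=-5, y=1: compute: r := 0 | ((r % (x - -3)) == (-y)): false | y := -29 | r := 33 | result -2 | compute2: r := 0 | ((r % (x - -3)) == (-y)): false | y := -29 | r := 33 | result -2 — matching result -2.
verdict: equivalent


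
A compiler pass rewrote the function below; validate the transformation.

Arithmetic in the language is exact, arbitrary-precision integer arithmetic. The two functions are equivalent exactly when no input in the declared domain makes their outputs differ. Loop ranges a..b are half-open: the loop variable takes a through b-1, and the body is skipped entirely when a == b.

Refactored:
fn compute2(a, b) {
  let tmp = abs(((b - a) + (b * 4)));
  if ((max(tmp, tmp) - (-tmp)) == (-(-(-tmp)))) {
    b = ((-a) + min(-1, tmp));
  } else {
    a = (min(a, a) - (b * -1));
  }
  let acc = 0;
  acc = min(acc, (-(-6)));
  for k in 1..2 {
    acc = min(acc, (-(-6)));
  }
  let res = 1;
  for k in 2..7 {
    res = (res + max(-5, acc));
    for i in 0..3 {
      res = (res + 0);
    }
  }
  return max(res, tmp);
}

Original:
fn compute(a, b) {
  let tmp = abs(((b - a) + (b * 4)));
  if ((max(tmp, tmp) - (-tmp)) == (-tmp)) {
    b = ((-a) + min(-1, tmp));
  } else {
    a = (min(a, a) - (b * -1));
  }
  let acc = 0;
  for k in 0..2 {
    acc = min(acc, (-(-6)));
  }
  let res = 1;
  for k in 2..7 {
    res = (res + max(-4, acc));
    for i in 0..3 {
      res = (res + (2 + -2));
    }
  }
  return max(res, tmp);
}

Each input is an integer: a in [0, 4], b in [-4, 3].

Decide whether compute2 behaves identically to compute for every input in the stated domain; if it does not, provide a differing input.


The one real change (`-4` became `-5`) has no effect anywhere in the declared ranges; all 40 inputs agree.
verdict: equivalent


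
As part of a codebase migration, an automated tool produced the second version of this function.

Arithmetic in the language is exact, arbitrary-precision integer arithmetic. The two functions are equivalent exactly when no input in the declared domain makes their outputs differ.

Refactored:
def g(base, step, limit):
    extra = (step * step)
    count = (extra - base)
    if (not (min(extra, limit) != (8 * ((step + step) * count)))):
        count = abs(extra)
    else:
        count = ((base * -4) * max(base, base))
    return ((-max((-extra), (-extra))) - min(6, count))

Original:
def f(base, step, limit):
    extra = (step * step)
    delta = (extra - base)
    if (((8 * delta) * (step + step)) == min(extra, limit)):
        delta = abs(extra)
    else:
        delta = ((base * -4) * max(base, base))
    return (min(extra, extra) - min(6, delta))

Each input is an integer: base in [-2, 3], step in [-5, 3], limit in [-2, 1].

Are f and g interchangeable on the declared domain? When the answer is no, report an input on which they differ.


Changes here: boolean connective usage differs; and local variable names differ; and min/max/abs usage differs; and comparison usage differs; the full 216-point sweep finds no disagreement.
verdict: equivalent


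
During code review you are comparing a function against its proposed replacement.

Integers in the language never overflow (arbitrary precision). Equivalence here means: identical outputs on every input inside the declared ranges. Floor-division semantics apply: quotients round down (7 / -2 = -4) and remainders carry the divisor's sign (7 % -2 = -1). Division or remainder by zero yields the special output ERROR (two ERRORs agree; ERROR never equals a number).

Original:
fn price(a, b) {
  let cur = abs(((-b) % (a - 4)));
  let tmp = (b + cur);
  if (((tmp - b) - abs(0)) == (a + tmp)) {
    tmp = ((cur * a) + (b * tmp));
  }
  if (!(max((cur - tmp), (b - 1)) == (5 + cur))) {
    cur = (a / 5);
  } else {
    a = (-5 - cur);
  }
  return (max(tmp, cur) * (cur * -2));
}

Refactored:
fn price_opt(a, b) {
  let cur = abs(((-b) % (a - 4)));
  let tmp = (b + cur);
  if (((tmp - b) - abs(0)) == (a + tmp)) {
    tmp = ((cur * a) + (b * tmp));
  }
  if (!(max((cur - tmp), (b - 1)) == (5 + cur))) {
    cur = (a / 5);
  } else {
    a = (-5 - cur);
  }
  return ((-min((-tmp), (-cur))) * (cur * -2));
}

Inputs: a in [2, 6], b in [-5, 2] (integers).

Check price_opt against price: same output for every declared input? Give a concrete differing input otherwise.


Reading the diff, among the changes: min/max/abs usage differs.
Tracing a=3, b=2: price: cur = 0; tmp = 2; (((tmp - b) - abs(0)) == (a + tmp)) -> false; (!(max((cur - tmp), (b - 1)) == (5 + cur))) -> true; cur = 0; return 0 | price_opt: cur = 0; tmp = 2; (((tmp - b) - abs(0)) == (a + tmp)) -> false; (!(max((cur - tmp), (b - 1)) == (5 + cur))) -> true; cur = 0; return 0 — matching result 0.
An exhaustive pass over the 40 declared inputs shows identical outputs.
verdict: equivalent


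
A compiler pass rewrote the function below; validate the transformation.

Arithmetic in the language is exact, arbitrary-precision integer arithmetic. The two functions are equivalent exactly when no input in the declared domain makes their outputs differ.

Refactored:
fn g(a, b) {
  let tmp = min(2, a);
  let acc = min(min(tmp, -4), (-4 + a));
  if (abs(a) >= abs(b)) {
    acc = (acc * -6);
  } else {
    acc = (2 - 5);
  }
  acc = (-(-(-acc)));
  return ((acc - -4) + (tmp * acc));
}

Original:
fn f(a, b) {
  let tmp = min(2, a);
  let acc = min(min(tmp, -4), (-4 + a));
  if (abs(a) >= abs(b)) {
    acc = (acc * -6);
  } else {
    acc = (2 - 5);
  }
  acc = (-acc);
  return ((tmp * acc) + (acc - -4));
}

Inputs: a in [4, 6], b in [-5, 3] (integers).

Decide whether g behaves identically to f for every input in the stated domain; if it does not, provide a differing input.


This is a faithful refactor — same computation, different form, but the computed results match everywhere.
Tracing a=6, b=1: f: tmp := 2 | acc := -4 | (abs(a) >= abs(b)): true | acc := 24 | acc := -24 | result -68 | g: tmp := 2 | acc := -4 | (abs(a) >= abs(b)): true | acc := 24 | acc := -24 | result -68 — matching result -68.
Across all 27 domain points the two functions coincide.
verdict: equivalent


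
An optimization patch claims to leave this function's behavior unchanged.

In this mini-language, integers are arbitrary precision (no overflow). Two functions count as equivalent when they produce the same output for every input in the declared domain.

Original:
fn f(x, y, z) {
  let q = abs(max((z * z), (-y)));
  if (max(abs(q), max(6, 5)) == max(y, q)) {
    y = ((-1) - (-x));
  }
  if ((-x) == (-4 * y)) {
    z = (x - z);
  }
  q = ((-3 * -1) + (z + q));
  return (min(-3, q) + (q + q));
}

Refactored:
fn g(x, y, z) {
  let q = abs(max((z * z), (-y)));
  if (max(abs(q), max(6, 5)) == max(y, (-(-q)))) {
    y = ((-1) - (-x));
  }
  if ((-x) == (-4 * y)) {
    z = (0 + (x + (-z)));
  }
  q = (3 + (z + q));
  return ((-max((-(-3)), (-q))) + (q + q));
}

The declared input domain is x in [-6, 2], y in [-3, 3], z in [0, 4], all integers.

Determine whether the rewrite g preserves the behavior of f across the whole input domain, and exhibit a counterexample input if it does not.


This is a faithful refactor — constant usage differs; arithmetic usage differs; min/max/abs usage differs, but the computed results match everywhere.
As a probe, take x=-6, y=-3, z=3: f runs q = 9; (max(abs(q), max(6, 5)) == max(y, q)) -> true; y = -7; ((-x) == (-4 * y)) -> false; q = 15; return 27; g runs q = 9; (max(abs(q), max(6, 5)) == max(y, (-(-q)))) -> true; y = -7; ((-x) == (-4 * y)) -> false; q = 15; return 27; both end at 27.
Sweeping the whole domain (315 inputs) finds no disagreement.
verdict: equivalent


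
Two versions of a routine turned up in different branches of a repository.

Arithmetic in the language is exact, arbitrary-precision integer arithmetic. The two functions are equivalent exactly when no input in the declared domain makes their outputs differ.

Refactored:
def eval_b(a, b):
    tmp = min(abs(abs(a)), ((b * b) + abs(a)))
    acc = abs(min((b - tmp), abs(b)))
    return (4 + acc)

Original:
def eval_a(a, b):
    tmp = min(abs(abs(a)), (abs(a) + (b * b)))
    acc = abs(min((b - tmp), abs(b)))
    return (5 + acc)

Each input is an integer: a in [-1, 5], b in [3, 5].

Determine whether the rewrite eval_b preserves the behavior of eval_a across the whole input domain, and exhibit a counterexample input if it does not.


a=-1, b=3 yields 7 from eval_a but 6 from eval_b.
verdict: not equivalent; witness: a=-1, b=3


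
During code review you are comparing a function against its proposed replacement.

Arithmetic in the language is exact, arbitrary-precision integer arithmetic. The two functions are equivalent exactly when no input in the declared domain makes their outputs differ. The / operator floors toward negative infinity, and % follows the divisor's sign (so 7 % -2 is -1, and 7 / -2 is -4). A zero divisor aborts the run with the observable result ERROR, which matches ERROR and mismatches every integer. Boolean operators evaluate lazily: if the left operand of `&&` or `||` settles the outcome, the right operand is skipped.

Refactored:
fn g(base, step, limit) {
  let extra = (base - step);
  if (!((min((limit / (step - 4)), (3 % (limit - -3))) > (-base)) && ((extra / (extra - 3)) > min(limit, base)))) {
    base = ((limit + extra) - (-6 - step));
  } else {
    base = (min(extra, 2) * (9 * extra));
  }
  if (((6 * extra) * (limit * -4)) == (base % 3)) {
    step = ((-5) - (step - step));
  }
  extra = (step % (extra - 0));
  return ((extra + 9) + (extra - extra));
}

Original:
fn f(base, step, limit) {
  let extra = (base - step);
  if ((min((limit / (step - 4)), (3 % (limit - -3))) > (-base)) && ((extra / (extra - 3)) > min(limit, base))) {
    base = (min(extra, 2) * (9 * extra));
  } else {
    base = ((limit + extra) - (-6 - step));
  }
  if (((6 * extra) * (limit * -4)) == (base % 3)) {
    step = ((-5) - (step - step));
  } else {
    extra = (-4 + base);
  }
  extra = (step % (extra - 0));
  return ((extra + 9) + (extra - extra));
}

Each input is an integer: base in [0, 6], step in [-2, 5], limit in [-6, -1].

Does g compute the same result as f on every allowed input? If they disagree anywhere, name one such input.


Input base=0, step=-2, limit=-6: 7 from f versus 9 from g.
verdict: not equivalent; witness: base=0, step=-2, limit=-6


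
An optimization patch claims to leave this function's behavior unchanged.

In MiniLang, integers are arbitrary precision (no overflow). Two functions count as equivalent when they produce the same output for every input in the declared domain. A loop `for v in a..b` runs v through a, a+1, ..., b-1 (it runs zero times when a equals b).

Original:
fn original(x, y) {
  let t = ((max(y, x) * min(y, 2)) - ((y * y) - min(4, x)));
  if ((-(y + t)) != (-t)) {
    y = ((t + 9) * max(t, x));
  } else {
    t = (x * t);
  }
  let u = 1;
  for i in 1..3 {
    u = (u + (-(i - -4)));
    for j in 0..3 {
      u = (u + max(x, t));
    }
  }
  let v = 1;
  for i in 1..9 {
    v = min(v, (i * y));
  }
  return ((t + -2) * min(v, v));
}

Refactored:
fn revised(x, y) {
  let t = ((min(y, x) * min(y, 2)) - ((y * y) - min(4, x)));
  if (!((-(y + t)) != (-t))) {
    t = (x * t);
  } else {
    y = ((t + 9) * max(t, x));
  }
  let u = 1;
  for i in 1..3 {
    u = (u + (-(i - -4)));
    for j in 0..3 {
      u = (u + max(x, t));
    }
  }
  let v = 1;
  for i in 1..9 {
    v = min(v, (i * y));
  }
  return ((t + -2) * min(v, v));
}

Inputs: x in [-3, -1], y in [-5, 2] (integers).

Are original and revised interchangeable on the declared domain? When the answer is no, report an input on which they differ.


x=-3, y=-5 yields -15 from original but 720 from revised.
verdict: not equivalent; witness: x=-3, y=-5


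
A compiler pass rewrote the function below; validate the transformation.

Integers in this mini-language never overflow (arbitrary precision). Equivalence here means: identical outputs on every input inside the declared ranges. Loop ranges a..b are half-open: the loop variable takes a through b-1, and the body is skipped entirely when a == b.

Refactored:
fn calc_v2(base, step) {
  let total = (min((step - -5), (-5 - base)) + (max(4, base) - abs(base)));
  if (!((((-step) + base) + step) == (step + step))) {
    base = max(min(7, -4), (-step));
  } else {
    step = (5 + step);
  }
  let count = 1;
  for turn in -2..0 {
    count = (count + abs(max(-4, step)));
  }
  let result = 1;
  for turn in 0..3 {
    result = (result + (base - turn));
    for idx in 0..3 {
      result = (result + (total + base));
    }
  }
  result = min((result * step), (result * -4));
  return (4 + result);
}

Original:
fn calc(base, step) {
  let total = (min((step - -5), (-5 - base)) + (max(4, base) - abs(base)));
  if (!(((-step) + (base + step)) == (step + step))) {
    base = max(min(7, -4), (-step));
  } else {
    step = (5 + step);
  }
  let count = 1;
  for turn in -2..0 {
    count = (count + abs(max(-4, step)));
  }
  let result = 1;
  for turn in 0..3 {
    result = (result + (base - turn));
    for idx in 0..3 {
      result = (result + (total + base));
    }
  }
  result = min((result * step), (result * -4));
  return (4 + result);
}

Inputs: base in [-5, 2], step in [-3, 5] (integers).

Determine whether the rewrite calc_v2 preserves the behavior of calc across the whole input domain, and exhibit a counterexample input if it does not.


Reading the diff, among the changes: same computation, different form.
As a probe, take base=1, step=1: calc runs total becomes -3; next (!(((-step) + (base + step)) == (step + step))) evaluates to true; next base becomes -1; next count becomes 1; next at turn=-2:; next count becomes 2; next at turn=-1:; next count becomes 3; next result becomes 1; next at turn=0:; next result becomes 0; next at idx=0:; next result becomes -4; next at idx=1:; next result becomes -8; next at idx=2:; next result becomes -12; next at turn=1:; next result becomes -14; next at idx=0:; next result becomes -18; next at idx=1:; next result becomes -22; next at idx=2:; next result becomes -26; next at turn=2:; next result becomes -29; next at idx=0:; next result becomes -33; next at idx=1:; next result becomes -37; next at idx=2:; next result becomes -41; next result becomes -41; next final value -37; calc_v2 runs total becomes -3; next (!((((-step) + base) + step) == (step + step))) evaluates to true; next base becomes -1; next count becomes 1; next at turn=-2:; next count becomes 2; next at turn=-1:; next count becomes 3; next result becomes 1; next at turn=0:; next result becomes 0; next at idx=0:; next result becomes -4; next at idx=1:; next result becomes -8; next at idx=2:; next result becomes -12; next at turn=1:; next result becomes -14; next at idx=0:; next result becomes -18; next at idx=1:; next result becomes -22; next at idx=2:; next result becomes -26; next at turn=2:; next result becomes -29; next at idx=0:; next result becomes -33; next at idx=1:; next result becomes -37; next at idx=2:; next result becomes -41; next result becomes -41; next final value -37; both end at -37.
An exhaustive pass over the 72 declared inputs shows identical outputs.
verdict: equivalent


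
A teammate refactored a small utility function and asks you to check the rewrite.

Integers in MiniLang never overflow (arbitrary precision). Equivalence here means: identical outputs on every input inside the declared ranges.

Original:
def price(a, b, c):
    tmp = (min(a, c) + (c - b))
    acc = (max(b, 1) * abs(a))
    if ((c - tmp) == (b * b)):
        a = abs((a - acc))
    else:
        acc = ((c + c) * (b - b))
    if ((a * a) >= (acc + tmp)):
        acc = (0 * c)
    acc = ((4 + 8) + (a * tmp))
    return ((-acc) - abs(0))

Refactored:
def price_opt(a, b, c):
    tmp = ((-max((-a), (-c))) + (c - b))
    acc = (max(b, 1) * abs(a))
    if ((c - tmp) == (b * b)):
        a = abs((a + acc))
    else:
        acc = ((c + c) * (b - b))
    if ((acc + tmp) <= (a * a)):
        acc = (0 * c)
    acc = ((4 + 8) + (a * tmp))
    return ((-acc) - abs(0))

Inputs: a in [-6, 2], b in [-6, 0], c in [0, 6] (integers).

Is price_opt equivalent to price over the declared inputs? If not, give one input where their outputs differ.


Evaluate both at a=-6, b=-2, c=0.
price: tmp := -4 | acc := 6 | ((c - tmp) == (b * b)): true | a := 12 | ((a * a) >= (acc + tmp)): true | acc := 0 | acc := -36 | result 36
price_opt: tmp := -4 | acc := 6 | ((c - tmp) == (b * b)): true | a := 0 | ((acc + tmp) <= (a * a)): false | acc := 12 | result -12
36 and -12 differ, so these are not the same function on this domain.
verdict: not equivalent; witness: a=-6, b=-2, c=0


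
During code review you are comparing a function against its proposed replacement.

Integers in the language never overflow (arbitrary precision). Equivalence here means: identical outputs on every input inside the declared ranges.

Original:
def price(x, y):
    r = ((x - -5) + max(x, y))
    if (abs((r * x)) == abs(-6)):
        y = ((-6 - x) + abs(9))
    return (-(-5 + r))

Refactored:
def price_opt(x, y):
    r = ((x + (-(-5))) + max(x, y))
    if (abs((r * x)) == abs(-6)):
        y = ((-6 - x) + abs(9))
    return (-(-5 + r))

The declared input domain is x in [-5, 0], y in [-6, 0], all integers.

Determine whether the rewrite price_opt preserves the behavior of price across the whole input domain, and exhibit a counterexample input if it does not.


This is a faithful refactor — arithmetic usage differs, but the computed results match everywhere.
Spot check at x=-3, y=-5 — price: r = -1; (abs((r * x)) == abs(-6)) -> false; return 6. price_opt: r = -1; (abs((r * x)) == abs(-6)) -> false; return 6. Both give 6.
Sweeping the whole domain (42 inputs) finds no disagreement.
verdict: equivalent


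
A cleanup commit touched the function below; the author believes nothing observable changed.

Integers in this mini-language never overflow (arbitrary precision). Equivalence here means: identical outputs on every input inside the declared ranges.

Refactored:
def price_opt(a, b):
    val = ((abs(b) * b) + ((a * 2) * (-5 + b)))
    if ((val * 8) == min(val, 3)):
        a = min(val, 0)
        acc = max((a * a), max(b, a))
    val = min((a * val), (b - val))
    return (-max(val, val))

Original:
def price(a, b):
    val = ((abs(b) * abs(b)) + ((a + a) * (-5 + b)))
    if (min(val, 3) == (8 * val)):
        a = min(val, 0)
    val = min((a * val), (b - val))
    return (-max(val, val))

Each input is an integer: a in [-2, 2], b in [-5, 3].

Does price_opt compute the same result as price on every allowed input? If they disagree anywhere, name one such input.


At a=-2, b=-5: price gives 130, price_opt gives 30.
verdict: not equivalent; witness: a=-2, b=-5


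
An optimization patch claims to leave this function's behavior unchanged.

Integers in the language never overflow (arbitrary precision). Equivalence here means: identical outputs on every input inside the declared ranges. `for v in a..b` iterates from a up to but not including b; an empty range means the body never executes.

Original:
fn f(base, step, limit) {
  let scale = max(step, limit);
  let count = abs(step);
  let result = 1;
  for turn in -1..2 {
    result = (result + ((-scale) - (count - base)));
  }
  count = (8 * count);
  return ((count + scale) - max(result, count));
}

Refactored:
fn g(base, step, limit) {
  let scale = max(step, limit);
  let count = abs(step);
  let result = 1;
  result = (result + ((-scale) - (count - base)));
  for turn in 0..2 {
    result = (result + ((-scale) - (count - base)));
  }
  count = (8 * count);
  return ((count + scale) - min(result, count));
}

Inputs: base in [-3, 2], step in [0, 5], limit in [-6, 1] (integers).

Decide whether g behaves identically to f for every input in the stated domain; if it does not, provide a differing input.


The rewrite breaks on base=-3, step=0, limit=-6, where the results are 0 and 8.
f: scale := 0 | count := 0 | result := 1 | iter turn=-1: | result := -2 | iter turn=0: | result := -5 | iter turn=1: | result := -8 | count := 0 | result 0
g: scale := 0 | count := 0 | result := 1 | result := -2 | iter turn=0: | result := -5 | iter turn=1: | result := -8 | count := 0 | result 8
verdict: not equivalent; witness: base=-3, step=0, limit=-6


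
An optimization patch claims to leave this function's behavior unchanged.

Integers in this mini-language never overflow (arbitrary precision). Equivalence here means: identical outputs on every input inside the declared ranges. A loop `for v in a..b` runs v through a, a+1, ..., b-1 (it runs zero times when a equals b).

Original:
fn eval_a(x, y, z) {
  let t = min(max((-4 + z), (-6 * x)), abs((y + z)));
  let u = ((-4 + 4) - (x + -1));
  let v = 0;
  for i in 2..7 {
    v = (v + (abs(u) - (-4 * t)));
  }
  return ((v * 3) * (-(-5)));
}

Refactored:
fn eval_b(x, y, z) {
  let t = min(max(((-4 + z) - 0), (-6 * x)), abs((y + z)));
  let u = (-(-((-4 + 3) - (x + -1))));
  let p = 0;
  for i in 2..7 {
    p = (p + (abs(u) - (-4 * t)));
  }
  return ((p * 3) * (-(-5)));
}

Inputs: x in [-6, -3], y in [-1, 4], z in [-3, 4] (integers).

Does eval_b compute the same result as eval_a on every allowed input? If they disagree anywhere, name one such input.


Try x=-6, y=-1, z=-3.
eval_a: t = 4; u = 7; v = 0; [i=2]; v = 23; [i=3]; v = 46; [i=4]; v = 69; [i=5]; v = 92; [i=6]; v = 115; return 1725
eval_b: t = 4; u = 6; p = 0; [i=2]; p = 22; [i=3]; p = 44; [i=4]; p = 66; [i=5]; p = 88; [i=6]; p = 110; return 1650
1725 vs 1650 — the two versions disagree here.
verdict: not equivalent; witness: x=-6, y=-1, z=-3


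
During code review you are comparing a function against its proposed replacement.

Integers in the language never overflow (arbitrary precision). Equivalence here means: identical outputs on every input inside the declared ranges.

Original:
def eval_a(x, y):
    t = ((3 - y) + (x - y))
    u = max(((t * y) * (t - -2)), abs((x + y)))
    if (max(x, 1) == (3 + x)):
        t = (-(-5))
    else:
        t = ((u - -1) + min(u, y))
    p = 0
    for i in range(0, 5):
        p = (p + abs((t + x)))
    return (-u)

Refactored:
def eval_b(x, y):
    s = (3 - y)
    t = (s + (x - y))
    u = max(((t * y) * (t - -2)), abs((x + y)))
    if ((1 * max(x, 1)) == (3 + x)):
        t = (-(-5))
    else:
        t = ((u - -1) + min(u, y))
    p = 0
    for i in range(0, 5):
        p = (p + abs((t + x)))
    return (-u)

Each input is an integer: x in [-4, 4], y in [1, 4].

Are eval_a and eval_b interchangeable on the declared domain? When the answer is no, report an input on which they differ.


Differences: statement counts differ, plus local variable names differ, plus arithmetic usage differs, plus constant usage differs — yet all 36 inputs agree.
verdict: equivalent


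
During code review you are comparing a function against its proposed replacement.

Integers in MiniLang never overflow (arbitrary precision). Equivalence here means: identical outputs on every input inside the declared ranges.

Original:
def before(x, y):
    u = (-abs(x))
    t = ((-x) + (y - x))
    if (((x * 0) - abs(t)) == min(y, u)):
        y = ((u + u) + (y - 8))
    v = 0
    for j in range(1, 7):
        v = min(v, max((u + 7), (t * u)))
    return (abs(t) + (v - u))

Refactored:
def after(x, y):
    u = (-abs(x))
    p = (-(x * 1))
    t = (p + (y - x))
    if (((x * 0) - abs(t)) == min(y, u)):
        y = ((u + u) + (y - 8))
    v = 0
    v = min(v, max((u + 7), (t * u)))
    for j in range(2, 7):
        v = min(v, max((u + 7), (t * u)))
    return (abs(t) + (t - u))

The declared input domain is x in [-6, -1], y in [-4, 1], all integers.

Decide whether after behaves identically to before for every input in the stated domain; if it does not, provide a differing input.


Run the pair on x=-6, y=-4.
before: u = -6; t = 8; (((x * 0) - abs(t)) == min(y, u)) -> false; v = 0; [j=1]; v = 0; [j=2]; v = 0; [j=3]; v = 0; [j=4]; v = 0; [j=5]; v = 0; [j=6]; v = 0; return 14
after: u = -6; p = 6; t = 8; (((x * 0) - abs(t)) == min(y, u)) -> false; v = 0; v = 0; [j=2]; v = 0; [j=3]; v = 0; [j=4]; v = 0; [j=5]; v = 0; [j=6]; v = 0; return 22
14 vs 22 — the two versions disagree here.
verdict: not equivalent; witness: x=-6, y=-4


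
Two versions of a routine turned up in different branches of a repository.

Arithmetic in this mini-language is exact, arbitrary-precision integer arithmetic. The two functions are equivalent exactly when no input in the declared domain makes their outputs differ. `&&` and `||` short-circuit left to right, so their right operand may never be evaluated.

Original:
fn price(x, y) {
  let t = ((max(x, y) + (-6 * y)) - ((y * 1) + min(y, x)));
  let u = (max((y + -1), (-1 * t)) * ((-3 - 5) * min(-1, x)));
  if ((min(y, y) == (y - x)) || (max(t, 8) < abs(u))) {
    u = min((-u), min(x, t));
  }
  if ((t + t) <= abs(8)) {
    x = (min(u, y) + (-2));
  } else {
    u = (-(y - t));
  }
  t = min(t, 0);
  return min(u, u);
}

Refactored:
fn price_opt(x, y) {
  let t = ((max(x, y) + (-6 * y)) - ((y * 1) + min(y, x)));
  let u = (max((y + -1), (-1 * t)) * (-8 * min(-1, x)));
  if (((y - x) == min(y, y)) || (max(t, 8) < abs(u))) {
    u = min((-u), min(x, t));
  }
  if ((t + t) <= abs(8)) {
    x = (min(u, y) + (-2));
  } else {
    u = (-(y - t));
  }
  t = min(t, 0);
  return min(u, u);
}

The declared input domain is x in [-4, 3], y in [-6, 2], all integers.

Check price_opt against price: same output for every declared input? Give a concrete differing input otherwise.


Side by side, the visible changes include: constant usage differs; arithmetic usage differs.
Tracing x=-3, y=0: price: t := 3 | u := -24 | ((min(y, y) == (y - x)) || (max(t, 8) < abs(u))): true | u := -3 | ((t + t) <= abs(8)): true | x := -5 | t := 0 | result -3 | price_opt: t := 3 | u := -24 | (((y - x) == min(y, y)) || (max(t, 8) < abs(u))): true | u := -3 | ((t + t) <= abs(8)): true | x := -5 | t := 0 | result -3 — matching result -3.
Every one of the 72 inputs gives matching results.
verdict: equivalent


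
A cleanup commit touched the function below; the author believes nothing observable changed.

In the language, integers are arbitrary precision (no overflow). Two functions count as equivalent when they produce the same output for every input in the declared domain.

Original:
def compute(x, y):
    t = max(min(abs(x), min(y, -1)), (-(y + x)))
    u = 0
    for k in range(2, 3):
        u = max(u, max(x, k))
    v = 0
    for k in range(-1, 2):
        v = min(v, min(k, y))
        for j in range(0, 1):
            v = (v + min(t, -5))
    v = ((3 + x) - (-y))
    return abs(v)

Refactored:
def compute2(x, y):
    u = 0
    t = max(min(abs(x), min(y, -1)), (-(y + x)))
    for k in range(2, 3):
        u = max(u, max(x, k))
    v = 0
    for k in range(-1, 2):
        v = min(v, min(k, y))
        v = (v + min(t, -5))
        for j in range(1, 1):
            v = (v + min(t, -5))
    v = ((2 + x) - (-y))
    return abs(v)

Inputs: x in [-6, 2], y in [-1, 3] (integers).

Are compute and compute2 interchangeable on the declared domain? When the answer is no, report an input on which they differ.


These are not equivalent — on x=-6, y=-1 the outputs split (4 vs 5).
compute: t=7, then u=0, then (k=2), then u=2, then v=0, then (k=-1), then v=-1, then (j=0), then v=-6, then (k=0), then v=-6, then (j=0), then v=-11, then (k=1), then v=-11, then (j=0), then v=-16, then v=-4, then returns 4
compute2: u=0, then t=7, then (k=2), then u=2, then v=0, then (k=-1), then v=-1, then v=-6, then the loop over j runs zero times, then (k=0), then v=-6, then v=-11, then the loop over j runs zero times, then (k=1), then v=-11, then v=-16, then the loop over j runs zero times, then v=-5, then returns 5
verdict: not equivalent; witness: x=-6, y=-1


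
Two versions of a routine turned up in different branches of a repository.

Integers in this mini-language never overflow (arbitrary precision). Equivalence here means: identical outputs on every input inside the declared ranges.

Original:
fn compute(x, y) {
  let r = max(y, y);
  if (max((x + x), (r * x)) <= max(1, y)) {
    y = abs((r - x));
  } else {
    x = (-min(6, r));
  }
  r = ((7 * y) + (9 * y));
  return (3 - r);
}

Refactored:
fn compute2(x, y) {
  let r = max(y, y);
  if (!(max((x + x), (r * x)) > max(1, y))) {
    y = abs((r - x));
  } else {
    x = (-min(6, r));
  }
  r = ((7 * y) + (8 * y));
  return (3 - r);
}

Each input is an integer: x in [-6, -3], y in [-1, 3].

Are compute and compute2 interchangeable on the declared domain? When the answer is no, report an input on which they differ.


Run the pair on x=-6, y=-1.
compute: r=-1, then (max((x + x), (r * x)) <= max(1, y)) is false, then x=1, then r=-16, then returns 19
compute2: r=-1, then (!(max((x + x), (r * x)) > max(1, y))) is false, then x=1, then r=-15, then returns 18
19 != 18, so the rewrite changes behavior.
verdict: not equivalent; witness: x=-6, y=-1


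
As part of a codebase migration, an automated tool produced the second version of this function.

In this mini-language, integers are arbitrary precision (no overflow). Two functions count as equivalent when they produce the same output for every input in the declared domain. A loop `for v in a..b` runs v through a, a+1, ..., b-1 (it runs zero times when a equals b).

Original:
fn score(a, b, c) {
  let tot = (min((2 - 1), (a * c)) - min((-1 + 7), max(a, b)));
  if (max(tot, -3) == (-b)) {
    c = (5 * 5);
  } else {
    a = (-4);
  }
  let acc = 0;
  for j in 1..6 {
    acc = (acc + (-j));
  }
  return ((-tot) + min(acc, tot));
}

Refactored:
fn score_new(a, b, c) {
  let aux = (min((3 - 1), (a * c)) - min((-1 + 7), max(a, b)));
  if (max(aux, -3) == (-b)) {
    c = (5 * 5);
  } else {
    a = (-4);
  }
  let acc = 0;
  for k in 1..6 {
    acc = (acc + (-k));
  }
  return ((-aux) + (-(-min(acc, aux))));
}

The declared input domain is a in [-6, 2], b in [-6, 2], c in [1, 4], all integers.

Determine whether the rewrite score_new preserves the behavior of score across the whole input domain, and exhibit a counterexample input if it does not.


There is a counterexample at a=1, b=-6, c=2: -15 on one side, -16 on the other.
score: tot = 0; (max(tot, -3) == (-b)) -> false; a = -4; acc = 0; [j=1]; acc = -1; [j=2]; acc = -3; [j=3]; acc = -6; [j=4]; acc = -10; [j=5]; acc = -15; return -15
score_new: aux = 1; (max(aux, -3) == (-b)) -> false; a = -4; acc = 0; [k=1]; acc = -1; [k=2]; acc = -3; [k=3]; acc = -6; [k=4]; acc = -10; [k=5]; acc = -15; return -16
verdict: not equivalent; witness: a=1, b=-6, c=2


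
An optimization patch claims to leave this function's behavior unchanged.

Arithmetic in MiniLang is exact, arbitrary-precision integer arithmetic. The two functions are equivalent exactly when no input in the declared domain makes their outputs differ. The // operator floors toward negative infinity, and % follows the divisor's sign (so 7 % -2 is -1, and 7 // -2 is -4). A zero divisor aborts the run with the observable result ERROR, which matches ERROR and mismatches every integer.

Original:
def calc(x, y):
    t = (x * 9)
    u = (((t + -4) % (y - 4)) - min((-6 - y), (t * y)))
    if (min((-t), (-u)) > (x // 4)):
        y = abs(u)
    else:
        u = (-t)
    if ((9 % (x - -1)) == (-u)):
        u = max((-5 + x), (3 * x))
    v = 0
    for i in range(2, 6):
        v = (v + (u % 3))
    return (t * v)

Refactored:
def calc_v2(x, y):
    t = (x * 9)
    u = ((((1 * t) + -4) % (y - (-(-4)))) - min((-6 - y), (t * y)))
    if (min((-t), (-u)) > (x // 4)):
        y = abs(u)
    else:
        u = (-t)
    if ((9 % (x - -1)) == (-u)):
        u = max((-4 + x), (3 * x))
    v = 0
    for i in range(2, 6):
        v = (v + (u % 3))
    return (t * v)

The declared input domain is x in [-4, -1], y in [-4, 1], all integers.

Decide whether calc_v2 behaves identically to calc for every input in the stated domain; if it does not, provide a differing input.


These are not equivalent — on x=-4, y=-2 the outputs split (0 vs -144).
calc: t := -36 | u := 0 | (min((-t), (-u)) > (x // 4)): true | y := 0 | ((9 % (x - -1)) == (-u)): true | u := -9 | v := 0 | iter i=2: | v := 0 | iter i=3: | v := 0 | iter i=4: | v := 0 | iter i=5: | v := 0 | result 0
calc_v2: t := -36 | u := 0 | (min((-t), (-u)) > (x // 4)): true | y := 0 | ((9 % (x - -1)) == (-u)): true | u := -8 | v := 0 | iter i=2: | v := 1 | iter i=3: | v := 2 | iter i=4: | v := 3 | iter i=5: | v := 4 | result -144
verdict: not equivalent; witness: x=-4, y=-2


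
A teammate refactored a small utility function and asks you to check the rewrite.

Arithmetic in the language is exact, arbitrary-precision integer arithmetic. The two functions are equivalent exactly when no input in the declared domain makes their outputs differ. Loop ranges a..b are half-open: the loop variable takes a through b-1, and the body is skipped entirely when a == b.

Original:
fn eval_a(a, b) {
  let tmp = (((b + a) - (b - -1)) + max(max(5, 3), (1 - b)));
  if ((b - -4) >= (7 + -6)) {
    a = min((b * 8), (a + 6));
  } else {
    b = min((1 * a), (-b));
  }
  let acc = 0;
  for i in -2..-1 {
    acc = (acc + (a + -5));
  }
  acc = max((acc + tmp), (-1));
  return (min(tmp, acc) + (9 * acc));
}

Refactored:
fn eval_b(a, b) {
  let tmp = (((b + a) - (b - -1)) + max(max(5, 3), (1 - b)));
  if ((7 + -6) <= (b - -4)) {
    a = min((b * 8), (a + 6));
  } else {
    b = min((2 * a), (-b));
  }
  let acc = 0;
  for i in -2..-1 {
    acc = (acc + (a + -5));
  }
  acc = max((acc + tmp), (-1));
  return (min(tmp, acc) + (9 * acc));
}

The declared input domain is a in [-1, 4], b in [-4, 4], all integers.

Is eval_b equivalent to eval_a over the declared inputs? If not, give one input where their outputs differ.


Equivalent. Although `1` became `2`, no input in the stated domain can expose it.
Checked all 54 inputs in the declared domain: the outputs agree on every one.
As a probe, take a=3, b=-1: eval_a runs tmp := 7 | ((b - -4) >= (7 + -6)): true | a := -8 | acc := 0 | iter i=-2: | acc := -13 | acc := -1 | result -10; eval_b runs tmp := 7 | ((7 + -6) <= (b - -4)): true | a := -8 | acc := 0 | iter i=-2: | acc := -13 | acc := -1 | result -10; both end at -10.
verdict: equivalent
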